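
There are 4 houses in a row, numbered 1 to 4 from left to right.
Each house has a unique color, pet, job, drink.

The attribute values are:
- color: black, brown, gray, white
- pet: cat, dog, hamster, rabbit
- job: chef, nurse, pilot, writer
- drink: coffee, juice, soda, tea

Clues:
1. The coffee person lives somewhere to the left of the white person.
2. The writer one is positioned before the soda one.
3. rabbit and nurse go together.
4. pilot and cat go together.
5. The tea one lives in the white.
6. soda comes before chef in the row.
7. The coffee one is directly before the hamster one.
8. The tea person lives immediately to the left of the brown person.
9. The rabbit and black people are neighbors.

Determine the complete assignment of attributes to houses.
Solution:

House | Color | Pet | Job | Drink
---------------------------------
  1   | gray | cat | pilot | coffee
  2   | white | hamster | writer | tea
  3   | brown | rabbit | nurse | soda
  4   | black | dog | chef | juice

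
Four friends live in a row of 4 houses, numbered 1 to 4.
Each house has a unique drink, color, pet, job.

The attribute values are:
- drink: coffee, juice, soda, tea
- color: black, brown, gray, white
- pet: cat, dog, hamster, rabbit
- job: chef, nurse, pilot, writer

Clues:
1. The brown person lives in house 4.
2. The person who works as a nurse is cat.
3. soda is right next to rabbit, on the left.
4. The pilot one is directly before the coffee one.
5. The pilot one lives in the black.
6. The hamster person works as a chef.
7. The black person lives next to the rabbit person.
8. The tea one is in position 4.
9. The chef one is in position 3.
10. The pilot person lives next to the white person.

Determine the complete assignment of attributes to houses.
Solution:

House | Drink | Color | Pet | Job
---------------------------------
  1   | soda | black | dog | pilot
  2   | coffee | white | rabbit | writer
  3   | juice | gray | hamster | chef
  4   | tea | brown | cat | nurse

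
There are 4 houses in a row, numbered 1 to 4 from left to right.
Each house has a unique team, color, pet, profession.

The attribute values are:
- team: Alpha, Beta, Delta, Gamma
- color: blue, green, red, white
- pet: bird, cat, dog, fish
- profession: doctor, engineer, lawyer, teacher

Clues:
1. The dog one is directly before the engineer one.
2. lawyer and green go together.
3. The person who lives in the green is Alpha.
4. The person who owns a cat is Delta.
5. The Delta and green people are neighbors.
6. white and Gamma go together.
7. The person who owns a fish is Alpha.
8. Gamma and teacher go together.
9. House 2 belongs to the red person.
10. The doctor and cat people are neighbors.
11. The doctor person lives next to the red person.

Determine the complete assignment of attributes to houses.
Solution:

House | Team | Color | Pet | Profession
---------------------------------------
  1   | Beta | blue | dog | doctor
  2   | Delta | red | cat | engineer
  3   | Alpha | green | fish | lawyer
  4   | Gamma | white | bird | teacher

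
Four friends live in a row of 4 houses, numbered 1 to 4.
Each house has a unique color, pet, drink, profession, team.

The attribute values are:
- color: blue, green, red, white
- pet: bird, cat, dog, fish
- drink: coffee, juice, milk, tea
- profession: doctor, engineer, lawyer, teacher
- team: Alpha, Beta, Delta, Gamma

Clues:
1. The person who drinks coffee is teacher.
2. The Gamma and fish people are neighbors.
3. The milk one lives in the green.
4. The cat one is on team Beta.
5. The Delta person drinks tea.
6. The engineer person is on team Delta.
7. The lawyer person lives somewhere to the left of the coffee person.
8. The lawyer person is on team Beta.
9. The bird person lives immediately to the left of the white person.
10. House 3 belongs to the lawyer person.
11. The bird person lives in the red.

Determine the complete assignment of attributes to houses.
Solution:

House | Color | Pet | Drink | Profession | Team
-----------------------------------------------
  1   | red | bird | juice | doctor | Gamma
  2   | white | fish | tea | engineer | Delta
  3   | green | cat | milk | lawyer | Beta
  4   | blue | dog | coffee | teacher | Alpha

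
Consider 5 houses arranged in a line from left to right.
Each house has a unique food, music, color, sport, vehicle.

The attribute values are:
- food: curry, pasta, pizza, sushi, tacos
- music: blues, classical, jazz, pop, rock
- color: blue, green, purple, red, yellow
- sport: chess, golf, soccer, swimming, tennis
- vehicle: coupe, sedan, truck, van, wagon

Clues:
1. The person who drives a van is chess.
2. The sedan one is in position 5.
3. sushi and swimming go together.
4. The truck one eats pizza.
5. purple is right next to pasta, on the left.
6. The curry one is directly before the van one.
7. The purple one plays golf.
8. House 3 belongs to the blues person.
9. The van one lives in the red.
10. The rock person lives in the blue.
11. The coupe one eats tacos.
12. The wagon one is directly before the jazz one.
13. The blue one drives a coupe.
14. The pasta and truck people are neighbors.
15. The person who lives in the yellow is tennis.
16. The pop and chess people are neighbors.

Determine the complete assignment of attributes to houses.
Solution:

House | Food | Music | Color | Sport | Vehicle
----------------------------------------------
  1   | curry | pop | purple | golf | wagon
  2   | pasta | jazz | red | chess | van
  3   | pizza | blues | yellow | tennis | truck
  4   | tacos | rock | blue | soccer | coupe
  5   | sushi | classical | green | swimming | sedan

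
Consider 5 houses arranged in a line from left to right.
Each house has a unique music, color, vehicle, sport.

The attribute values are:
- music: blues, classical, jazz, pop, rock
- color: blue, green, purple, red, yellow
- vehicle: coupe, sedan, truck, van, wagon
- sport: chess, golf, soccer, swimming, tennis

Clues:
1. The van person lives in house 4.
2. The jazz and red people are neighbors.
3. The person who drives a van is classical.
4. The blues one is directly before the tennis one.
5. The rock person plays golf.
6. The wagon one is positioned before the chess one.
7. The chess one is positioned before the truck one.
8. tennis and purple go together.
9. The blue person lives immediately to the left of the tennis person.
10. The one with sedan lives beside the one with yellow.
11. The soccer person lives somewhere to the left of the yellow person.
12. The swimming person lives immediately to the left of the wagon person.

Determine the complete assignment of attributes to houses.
Solution:

House | Music | Color | Vehicle | Sport
---------------------------------------
  1   | blues | blue | coupe | swimming
  2   | jazz | purple | wagon | tennis
  3   | pop | red | sedan | soccer
  4   | classical | yellow | van | chess
  5   | rock | green | truck | golf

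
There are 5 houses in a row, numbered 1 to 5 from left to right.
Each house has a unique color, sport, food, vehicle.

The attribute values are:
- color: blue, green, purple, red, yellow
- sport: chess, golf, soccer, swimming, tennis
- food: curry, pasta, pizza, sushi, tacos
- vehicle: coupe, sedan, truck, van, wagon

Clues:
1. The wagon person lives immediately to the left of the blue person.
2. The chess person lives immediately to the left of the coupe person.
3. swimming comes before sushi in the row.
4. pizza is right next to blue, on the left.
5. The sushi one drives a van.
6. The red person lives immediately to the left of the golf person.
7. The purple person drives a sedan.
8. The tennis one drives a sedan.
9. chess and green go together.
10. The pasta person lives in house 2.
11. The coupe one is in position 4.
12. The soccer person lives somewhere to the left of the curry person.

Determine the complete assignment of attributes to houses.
Solution:

House | Color | Sport | Food | Vehicle
--------------------------------------
  1   | red | swimming | pizza | wagon
  2   | blue | golf | pasta | truck
  3   | green | chess | sushi | van
  4   | yellow | soccer | tacos | coupe
  5   | purple | tennis | curry | sedan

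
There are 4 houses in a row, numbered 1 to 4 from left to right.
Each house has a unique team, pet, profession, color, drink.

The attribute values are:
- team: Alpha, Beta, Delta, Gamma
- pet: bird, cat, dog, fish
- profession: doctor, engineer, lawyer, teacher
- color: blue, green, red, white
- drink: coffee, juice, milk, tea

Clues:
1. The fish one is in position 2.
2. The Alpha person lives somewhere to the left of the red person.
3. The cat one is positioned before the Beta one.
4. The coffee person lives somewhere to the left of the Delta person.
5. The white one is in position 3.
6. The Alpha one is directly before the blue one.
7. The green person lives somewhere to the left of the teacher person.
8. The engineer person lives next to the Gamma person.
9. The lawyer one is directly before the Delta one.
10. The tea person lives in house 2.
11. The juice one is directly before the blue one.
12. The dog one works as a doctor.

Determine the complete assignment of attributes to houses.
Solution:

House | Team | Pet | Profession | Color | Drink
-----------------------------------------------
  1   | Alpha | cat | engineer | green | juice
  2   | Gamma | fish | teacher | blue | tea
  3   | Beta | bird | lawyer | white | coffee
  4   | Delta | dog | doctor | red | milk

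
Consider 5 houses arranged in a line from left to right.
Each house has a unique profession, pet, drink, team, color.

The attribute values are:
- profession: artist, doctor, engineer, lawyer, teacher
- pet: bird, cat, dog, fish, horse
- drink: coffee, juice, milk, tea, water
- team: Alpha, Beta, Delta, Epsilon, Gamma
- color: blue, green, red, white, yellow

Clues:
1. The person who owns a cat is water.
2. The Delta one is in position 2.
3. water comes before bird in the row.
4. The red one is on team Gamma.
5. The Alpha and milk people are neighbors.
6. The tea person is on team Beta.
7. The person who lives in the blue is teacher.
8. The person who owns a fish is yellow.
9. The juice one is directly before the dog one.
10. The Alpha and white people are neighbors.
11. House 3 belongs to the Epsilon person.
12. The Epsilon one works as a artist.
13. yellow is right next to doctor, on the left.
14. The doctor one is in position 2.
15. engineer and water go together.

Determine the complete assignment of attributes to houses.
Solution:

House | Profession | Pet | Drink | Team | Color
-----------------------------------------------
  1   | lawyer | fish | juice | Alpha | yellow
  2   | doctor | dog | milk | Delta | white
  3   | artist | horse | coffee | Epsilon | green
  4   | engineer | cat | water | Gamma | red
  5   | teacher | bird | tea | Beta | blue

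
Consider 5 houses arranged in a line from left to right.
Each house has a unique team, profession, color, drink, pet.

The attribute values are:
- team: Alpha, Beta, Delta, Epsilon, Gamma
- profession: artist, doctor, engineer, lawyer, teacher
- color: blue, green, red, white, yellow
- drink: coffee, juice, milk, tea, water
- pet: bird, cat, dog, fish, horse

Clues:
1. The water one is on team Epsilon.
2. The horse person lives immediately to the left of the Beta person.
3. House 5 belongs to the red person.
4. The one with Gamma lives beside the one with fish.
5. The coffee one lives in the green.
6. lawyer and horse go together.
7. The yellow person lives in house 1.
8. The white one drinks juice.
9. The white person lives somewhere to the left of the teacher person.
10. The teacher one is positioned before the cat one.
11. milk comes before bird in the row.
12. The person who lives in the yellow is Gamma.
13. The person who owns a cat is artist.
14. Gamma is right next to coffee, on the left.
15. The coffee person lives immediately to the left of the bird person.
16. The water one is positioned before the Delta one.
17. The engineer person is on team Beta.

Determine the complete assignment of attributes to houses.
Solution:

House | Team | Profession | Color | Drink | Pet
-----------------------------------------------
  1   | Gamma | lawyer | yellow | milk | horse
  2   | Beta | engineer | green | coffee | fish
  3   | Alpha | doctor | white | juice | bird
  4   | Epsilon | teacher | blue | water | dog
  5   | Delta | artist | red | tea | cat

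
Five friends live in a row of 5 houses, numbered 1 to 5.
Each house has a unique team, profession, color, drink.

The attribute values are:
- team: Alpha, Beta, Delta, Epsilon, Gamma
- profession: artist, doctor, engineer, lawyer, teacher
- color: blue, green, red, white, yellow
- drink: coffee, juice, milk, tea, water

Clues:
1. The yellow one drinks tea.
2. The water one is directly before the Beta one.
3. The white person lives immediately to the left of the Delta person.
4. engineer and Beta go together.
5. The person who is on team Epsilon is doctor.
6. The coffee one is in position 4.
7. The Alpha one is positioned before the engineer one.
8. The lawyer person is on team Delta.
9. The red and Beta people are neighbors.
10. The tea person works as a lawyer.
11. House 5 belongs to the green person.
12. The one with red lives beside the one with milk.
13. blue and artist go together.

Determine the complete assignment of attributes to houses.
Solution:

House | Team | Profession | Color | Drink
-----------------------------------------
  1   | Alpha | teacher | red | water
  2   | Beta | engineer | white | milk
  3   | Delta | lawyer | yellow | tea
  4   | Gamma | artist | blue | coffee
  5   | Epsilon | doctor | green | juice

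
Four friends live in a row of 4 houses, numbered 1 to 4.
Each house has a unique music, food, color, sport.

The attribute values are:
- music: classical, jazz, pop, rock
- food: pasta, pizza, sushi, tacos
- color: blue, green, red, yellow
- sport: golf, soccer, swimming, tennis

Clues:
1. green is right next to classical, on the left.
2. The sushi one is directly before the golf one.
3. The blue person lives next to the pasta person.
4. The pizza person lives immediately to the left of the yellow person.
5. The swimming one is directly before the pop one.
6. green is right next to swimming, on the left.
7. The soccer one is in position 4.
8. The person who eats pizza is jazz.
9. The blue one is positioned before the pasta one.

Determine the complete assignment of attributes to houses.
Solution:

House | Music | Food | Color | Sport
------------------------------------
  1   | jazz | pizza | green | tennis
  2   | classical | sushi | yellow | swimming
  3   | pop | tacos | blue | golf
  4   | rock | pasta | red | soccer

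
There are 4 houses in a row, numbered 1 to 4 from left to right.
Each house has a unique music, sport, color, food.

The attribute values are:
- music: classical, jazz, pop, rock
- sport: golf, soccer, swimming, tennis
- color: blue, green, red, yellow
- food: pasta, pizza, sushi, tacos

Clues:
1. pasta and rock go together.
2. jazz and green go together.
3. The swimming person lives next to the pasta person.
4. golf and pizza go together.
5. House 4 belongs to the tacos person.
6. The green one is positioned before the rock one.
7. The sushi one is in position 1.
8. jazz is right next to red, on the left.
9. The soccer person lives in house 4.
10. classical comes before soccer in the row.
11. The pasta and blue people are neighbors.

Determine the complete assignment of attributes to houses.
Solution:

House | Music | Sport | Color | Food
------------------------------------
  1   | jazz | swimming | green | sushi
  2   | rock | tennis | red | pasta
  3   | classical | golf | blue | pizza
  4   | pop | soccer | yellow | tacos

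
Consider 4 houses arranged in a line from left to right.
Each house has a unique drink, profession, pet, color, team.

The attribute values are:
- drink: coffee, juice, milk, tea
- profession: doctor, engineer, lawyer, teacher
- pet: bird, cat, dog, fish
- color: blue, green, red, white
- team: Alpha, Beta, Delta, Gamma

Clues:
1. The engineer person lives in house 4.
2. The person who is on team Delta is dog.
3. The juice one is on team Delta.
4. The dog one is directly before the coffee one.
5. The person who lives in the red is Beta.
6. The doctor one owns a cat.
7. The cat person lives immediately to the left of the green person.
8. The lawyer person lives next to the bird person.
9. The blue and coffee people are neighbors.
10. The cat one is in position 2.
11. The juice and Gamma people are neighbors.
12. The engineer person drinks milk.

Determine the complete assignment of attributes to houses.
Solution:

House | Drink | Profession | Pet | Color | Team
-----------------------------------------------
  1   | juice | teacher | dog | blue | Delta
  2   | coffee | doctor | cat | white | Gamma
  3   | tea | lawyer | fish | green | Alpha
  4   | milk | engineer | bird | red | Beta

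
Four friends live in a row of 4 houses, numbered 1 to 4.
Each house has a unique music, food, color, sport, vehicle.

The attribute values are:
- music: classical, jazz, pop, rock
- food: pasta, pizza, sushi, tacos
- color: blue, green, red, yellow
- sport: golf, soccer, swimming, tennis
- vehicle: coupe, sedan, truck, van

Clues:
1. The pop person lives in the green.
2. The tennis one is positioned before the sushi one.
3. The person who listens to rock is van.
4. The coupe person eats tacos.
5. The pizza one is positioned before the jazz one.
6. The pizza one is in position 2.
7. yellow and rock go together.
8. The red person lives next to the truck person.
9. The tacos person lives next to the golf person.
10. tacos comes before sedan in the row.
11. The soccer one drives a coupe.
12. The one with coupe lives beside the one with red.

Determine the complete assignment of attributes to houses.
Solution:

House | Music | Food | Color | Sport | Vehicle
----------------------------------------------
  1   | pop | tacos | green | soccer | coupe
  2   | classical | pizza | red | golf | sedan
  3   | jazz | pasta | blue | tennis | truck
  4   | rock | sushi | yellow | swimming | van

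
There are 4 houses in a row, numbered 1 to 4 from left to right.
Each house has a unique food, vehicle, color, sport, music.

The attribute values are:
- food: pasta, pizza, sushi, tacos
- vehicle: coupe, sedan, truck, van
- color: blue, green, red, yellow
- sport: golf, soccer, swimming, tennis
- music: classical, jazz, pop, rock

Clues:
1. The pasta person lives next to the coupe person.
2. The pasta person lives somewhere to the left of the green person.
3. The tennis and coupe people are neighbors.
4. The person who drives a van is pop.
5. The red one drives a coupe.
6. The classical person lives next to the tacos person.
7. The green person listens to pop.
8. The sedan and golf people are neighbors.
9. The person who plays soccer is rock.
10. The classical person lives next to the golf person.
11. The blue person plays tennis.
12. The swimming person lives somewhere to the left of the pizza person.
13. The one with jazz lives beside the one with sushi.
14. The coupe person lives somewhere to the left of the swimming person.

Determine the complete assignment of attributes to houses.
Solution:

House | Food | Vehicle | Color | Sport | Music
----------------------------------------------
  1   | pasta | sedan | blue | tennis | classical
  2   | tacos | coupe | red | golf | jazz
  3   | sushi | van | green | swimming | pop
  4   | pizza | truck | yellow | soccer | rock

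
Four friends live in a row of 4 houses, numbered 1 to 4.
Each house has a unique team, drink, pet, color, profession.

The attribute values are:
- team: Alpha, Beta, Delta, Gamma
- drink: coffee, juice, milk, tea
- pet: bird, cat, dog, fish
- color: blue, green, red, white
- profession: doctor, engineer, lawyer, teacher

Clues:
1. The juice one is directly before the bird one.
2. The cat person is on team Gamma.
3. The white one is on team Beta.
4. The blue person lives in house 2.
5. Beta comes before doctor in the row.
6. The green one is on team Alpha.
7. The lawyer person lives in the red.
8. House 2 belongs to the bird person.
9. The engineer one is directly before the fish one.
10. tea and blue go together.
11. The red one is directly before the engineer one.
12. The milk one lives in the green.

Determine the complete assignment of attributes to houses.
Solution:

House | Team | Drink | Pet | Color | Profession
-----------------------------------------------
  1   | Gamma | juice | cat | red | lawyer
  2   | Delta | tea | bird | blue | engineer
  3   | Beta | coffee | fish | white | teacher
  4   | Alpha | milk | dog | green | doctor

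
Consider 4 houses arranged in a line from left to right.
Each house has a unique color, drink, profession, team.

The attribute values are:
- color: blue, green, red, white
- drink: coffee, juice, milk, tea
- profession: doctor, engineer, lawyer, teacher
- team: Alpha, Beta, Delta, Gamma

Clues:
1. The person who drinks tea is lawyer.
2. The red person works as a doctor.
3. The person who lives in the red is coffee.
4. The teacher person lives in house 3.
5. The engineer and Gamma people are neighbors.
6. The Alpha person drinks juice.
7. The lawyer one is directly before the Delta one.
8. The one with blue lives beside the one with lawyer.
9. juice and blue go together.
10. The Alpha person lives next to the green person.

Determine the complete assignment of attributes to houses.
Solution:

House | Color | Drink | Profession | Team
-----------------------------------------
  1   | blue | juice | engineer | Alpha
  2   | green | tea | lawyer | Gamma
  3   | white | milk | teacher | Delta
  4   | red | coffee | doctor | Beta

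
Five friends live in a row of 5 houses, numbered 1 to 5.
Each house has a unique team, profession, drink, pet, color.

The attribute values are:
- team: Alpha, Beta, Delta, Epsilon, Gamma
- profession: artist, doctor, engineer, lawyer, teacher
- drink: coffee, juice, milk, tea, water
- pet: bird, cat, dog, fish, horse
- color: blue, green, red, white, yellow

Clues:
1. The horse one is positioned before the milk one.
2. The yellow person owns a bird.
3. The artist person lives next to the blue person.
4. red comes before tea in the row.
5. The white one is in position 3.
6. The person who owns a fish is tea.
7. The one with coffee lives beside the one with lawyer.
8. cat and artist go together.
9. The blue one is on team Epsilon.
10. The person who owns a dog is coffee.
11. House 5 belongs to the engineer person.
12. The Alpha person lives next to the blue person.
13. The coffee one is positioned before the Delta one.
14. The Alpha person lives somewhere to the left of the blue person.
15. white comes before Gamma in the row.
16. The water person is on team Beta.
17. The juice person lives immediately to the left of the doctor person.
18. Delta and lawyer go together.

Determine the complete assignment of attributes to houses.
Solution:

House | Team | Profession | Drink | Pet | Color
-----------------------------------------------
  1   | Alpha | artist | juice | cat | red
  2   | Epsilon | doctor | coffee | dog | blue
  3   | Delta | lawyer | tea | fish | white
  4   | Beta | teacher | water | horse | green
  5   | Gamma | engineer | milk | bird | yellow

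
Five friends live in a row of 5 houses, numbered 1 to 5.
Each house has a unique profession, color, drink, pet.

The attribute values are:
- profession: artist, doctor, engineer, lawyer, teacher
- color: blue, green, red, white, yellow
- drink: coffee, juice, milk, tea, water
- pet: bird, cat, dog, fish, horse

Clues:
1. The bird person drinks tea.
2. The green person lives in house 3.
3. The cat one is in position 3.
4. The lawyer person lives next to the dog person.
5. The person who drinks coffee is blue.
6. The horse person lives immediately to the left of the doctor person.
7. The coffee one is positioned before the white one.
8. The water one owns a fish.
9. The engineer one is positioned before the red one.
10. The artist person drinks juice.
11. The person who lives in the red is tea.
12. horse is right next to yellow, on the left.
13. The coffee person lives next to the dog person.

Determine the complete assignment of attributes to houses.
Solution:

House | Profession | Color | Drink | Pet
----------------------------------------
  1   | lawyer | blue | coffee | horse
  2   | doctor | yellow | milk | dog
  3   | artist | green | juice | cat
  4   | engineer | white | water | fish
  5   | teacher | red | tea | bird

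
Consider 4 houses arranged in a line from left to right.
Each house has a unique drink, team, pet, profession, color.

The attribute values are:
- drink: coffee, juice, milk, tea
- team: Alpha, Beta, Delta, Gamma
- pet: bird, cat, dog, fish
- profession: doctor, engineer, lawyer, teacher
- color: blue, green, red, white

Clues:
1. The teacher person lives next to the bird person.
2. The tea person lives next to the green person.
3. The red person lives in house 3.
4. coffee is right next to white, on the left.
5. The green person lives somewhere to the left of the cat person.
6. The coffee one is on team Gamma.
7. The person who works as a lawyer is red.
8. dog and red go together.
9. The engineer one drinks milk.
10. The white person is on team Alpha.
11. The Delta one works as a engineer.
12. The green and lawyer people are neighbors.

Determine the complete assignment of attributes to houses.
Solution:

House | Drink | Team | Pet | Profession | Color
-----------------------------------------------
  1   | tea | Beta | fish | teacher | blue
  2   | milk | Delta | bird | engineer | green
  3   | coffee | Gamma | dog | lawyer | red
  4   | juice | Alpha | cat | doctor | white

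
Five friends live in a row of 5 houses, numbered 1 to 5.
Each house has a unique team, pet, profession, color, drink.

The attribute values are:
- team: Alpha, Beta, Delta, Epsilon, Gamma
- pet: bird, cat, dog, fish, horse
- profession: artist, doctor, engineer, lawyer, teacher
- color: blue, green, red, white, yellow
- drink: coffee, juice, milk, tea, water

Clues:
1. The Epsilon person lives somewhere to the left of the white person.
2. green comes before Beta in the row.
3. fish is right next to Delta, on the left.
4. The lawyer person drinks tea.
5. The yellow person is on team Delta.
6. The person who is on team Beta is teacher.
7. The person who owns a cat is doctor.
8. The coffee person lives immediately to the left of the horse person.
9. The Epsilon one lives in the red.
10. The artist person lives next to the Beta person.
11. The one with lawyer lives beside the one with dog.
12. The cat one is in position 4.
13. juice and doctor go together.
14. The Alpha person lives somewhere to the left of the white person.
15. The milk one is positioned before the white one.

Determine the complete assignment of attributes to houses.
Solution:

House | Team | Pet | Profession | Color | Drink
-----------------------------------------------
  1   | Alpha | fish | lawyer | green | tea
  2   | Delta | dog | artist | yellow | coffee
  3   | Beta | horse | teacher | blue | milk
  4   | Epsilon | cat | doctor | red | juice
  5   | Gamma | bird | engineer | white | water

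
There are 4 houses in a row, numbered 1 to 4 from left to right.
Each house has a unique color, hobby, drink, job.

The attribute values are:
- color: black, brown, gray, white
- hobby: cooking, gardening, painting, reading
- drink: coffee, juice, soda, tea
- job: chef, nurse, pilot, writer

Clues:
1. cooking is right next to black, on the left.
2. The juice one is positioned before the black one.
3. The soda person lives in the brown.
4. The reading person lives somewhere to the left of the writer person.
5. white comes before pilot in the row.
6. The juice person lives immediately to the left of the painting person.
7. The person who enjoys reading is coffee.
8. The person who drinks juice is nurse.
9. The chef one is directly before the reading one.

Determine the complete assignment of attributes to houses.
Solution:

House | Color | Hobby | Drink | Job
-----------------------------------
  1   | white | cooking | juice | nurse
  2   | black | painting | tea | chef
  3   | gray | reading | coffee | pilot
  4   | brown | gardening | soda | writer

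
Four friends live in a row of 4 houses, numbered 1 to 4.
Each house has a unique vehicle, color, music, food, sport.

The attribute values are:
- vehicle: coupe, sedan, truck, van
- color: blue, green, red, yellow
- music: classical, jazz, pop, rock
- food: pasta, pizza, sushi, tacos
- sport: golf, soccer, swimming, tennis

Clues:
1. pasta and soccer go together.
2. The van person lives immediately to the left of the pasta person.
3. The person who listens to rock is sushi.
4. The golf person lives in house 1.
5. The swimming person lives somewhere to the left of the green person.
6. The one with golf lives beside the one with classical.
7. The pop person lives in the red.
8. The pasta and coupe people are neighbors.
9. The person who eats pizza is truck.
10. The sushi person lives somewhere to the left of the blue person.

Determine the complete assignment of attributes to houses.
Solution:

House | Vehicle | Color | Music | Food | Sport
----------------------------------------------
  1   | van | yellow | rock | sushi | golf
  2   | sedan | blue | classical | pasta | soccer
  3   | coupe | red | pop | tacos | swimming
  4   | truck | green | jazz | pizza | tennis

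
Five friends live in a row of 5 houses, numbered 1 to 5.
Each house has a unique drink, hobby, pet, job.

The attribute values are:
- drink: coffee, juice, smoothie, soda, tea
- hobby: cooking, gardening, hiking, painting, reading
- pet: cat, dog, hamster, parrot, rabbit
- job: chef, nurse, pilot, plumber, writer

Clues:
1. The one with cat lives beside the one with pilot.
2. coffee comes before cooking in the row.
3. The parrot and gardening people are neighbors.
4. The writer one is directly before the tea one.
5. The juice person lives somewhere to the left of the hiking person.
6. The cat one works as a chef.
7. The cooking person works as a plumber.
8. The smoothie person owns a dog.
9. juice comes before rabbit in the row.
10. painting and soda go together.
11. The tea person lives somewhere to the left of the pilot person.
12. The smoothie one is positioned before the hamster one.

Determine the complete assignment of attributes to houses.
Solution:

House | Drink | Hobby | Pet | Job
---------------------------------
  1   | juice | reading | parrot | writer
  2   | tea | gardening | cat | chef
  3   | coffee | hiking | rabbit | pilot
  4   | smoothie | cooking | dog | plumber
  5   | soda | painting | hamster | nurse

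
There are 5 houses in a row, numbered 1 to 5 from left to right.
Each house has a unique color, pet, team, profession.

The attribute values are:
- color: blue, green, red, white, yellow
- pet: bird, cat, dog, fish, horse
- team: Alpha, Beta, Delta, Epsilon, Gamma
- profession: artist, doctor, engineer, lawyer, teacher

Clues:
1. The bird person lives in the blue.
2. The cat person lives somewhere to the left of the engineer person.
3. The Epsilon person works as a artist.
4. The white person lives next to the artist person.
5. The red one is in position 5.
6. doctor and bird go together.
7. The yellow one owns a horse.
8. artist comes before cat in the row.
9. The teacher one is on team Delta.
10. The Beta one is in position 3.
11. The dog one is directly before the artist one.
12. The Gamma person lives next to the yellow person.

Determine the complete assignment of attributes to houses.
Solution:

House | Color | Pet | Team | Profession
---------------------------------------
  1   | white | dog | Gamma | lawyer
  2   | yellow | horse | Epsilon | artist
  3   | blue | bird | Beta | doctor
  4   | green | cat | Delta | teacher
  5   | red | fish | Alpha | engineer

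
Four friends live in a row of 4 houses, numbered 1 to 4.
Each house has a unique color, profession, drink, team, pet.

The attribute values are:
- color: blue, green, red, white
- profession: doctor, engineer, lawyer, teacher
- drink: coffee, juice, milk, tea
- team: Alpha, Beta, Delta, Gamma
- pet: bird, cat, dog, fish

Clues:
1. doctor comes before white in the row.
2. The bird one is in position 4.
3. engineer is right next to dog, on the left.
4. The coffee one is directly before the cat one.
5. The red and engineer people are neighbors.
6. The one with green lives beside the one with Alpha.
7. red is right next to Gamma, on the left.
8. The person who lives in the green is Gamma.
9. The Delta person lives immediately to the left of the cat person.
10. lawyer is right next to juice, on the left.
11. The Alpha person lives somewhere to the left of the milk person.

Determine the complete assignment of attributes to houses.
Solution:

House | Color | Profession | Drink | Team | Pet
-----------------------------------------------
  1   | red | lawyer | coffee | Delta | fish
  2   | green | engineer | juice | Gamma | cat
  3   | blue | doctor | tea | Alpha | dog
  4   | white | teacher | milk | Beta | bird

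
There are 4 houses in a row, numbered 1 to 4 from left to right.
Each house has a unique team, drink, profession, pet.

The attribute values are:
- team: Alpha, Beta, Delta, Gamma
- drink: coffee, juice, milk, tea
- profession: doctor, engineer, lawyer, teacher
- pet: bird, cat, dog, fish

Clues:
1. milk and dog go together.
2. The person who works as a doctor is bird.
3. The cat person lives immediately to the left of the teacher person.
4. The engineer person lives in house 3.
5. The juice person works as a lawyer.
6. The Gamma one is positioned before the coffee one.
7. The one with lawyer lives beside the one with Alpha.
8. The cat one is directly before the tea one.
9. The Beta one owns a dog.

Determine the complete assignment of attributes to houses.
Solution:

House | Team | Drink | Profession | Pet
---------------------------------------
  1   | Gamma | juice | lawyer | cat
  2   | Alpha | tea | teacher | fish
  3   | Beta | milk | engineer | dog
  4   | Delta | coffee | doctor | bird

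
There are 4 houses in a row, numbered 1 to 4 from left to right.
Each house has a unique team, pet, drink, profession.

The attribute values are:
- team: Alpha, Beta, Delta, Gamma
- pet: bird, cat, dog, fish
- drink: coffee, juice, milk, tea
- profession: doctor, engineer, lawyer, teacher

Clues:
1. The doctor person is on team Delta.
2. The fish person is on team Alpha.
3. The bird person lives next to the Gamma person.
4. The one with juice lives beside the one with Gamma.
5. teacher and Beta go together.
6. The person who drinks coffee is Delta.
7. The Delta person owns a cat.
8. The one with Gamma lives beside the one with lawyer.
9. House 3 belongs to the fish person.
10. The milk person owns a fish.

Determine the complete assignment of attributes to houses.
Solution:

House | Team | Pet | Drink | Profession
---------------------------------------
  1   | Beta | bird | juice | teacher
  2   | Gamma | dog | tea | engineer
  3   | Alpha | fish | milk | lawyer
  4   | Delta | cat | coffee | doctor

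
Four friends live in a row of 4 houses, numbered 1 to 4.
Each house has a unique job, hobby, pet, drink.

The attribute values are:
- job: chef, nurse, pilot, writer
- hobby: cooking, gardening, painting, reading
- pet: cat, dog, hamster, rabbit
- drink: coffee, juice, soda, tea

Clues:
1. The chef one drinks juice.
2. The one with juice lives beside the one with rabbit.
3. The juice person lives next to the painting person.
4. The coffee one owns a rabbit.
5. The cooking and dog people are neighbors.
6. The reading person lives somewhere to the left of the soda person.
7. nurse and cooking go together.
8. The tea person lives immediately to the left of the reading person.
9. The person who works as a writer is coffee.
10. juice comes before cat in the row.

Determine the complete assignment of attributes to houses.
Solution:

House | Job | Hobby | Pet | Drink
---------------------------------
  1   | nurse | cooking | hamster | tea
  2   | chef | reading | dog | juice
  3   | writer | painting | rabbit | coffee
  4   | pilot | gardening | cat | soda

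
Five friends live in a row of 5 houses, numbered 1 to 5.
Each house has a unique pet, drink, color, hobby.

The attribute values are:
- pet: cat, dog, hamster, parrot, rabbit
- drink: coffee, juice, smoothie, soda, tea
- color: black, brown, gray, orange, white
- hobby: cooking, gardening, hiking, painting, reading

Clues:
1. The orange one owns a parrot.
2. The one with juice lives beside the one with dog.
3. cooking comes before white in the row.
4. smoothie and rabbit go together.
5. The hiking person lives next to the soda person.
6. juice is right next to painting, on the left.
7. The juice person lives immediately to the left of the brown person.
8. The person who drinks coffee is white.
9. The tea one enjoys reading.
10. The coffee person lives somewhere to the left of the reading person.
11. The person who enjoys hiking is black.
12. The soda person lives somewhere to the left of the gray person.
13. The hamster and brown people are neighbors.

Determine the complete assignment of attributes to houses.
Solution:

House | Pet | Drink | Color | Hobby
-----------------------------------
  1   | hamster | juice | black | hiking
  2   | dog | soda | brown | painting
  3   | rabbit | smoothie | gray | cooking
  4   | cat | coffee | white | gardening
  5   | parrot | tea | orange | reading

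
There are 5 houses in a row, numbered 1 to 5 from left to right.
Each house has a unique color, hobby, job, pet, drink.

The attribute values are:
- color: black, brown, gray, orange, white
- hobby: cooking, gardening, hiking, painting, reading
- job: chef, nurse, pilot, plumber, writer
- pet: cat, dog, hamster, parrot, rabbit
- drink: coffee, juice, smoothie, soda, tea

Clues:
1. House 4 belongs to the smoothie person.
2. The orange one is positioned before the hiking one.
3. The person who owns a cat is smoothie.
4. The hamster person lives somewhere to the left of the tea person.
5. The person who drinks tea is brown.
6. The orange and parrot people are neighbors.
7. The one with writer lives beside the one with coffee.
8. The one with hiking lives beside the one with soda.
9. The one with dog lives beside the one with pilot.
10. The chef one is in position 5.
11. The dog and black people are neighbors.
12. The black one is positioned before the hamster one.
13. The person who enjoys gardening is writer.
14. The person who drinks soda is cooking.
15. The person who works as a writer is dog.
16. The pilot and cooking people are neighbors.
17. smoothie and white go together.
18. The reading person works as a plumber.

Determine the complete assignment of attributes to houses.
Solution:

House | Color | Hobby | Job | Pet | Drink
-----------------------------------------
  1   | orange | gardening | writer | dog | juice
  2   | black | hiking | pilot | parrot | coffee
  3   | gray | cooking | nurse | hamster | soda
  4   | white | reading | plumber | cat | smoothie
  5   | brown | painting | chef | rabbit | tea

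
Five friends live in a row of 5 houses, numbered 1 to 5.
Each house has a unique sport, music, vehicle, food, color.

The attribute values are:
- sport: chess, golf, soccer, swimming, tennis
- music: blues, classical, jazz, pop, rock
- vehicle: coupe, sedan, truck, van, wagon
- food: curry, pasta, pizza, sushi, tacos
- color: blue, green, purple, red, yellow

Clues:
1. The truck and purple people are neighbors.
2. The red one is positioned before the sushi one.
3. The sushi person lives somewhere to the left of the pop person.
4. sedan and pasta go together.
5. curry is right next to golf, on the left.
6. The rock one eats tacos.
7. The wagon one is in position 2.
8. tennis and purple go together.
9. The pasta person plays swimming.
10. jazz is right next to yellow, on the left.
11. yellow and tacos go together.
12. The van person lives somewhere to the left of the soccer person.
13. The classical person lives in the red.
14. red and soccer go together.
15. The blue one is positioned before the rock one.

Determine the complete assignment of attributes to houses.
Solution:

House | Sport | Music | Vehicle | Food | Color
----------------------------------------------
  1   | chess | jazz | van | curry | blue
  2   | golf | rock | wagon | tacos | yellow
  3   | soccer | classical | truck | pizza | red
  4   | tennis | blues | coupe | sushi | purple
  5   | swimming | pop | sedan | pasta | green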